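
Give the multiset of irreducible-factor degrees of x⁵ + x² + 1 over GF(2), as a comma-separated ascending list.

5

Write h(x) = x⁵ + x² + 1.
Roots in GF(2): h(0) = 1; h(1) = 1.
Complete factorization: h(x) = (x⁵ + x² + 1).
Factor degrees with multiplicity: 5 = 5.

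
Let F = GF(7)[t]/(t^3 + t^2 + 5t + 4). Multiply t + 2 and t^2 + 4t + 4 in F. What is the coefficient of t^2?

5

Multiply in GF(7)[t]: (t + 2)·(t^2 + 4t + 4) = t^3 + 6t^2 + 5t + 1.
Reduce using t^3 ≡ 6t^2 + 2t + 3 (mod t^3 + t^2 + 5t + 4).
Reduced: 5t^2 + 4.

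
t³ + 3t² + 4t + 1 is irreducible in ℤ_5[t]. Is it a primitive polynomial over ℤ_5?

No

Write f(t) = t³ + 3t² + 4t + 1.
|GF(5^3)^×| = 5^3 − 1 = 124. Prime factorization: 124 = 2^2·31.
f is primitive ⇔ t has order 124 in GF(5)[t]/(f), i.e. t^(124/q) ≠ 1 for each prime q | 124.
t^(62) mod f = 1
t^(4) mod f = t + 3.
Since t^(62) = 1, the order of t divides 62 < 124; not primitive.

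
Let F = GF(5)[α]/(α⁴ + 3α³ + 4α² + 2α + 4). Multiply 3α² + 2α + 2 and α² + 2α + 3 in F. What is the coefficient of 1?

4

Multiply in GF(5)[α]: (3α² + 2α + 2)·(α² + 2α + 3) = 3α⁴ + 3α³ + 1.
Reduce using α⁴ ≡ 2α³ + α² + 3α + 1 (mod α⁴ + 3α³ + 4α² + 2α + 4).
Reduced: 4α³ + 3α² + 4α + 4.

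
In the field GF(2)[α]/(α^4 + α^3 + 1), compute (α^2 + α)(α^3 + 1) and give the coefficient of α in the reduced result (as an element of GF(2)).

0

Multiply in GF(2)[α]: (α^2 + α)·(α^3 + 1) = α^5 + α^4 + α^2 + α.
Reduce using α^4 ≡ α^3 + 1 (mod α^4 + α^3 + 1).
Reduced: α^2.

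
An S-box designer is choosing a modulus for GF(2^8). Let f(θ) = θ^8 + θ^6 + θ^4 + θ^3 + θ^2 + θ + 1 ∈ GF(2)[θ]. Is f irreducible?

Check for roots in GF(2): f(0) = 1; f(1) = 1.
No roots, so no linear factors.
Monic irreducibles of degree 2 over GF(2): θ^2 + θ + 1.
None of them divide f (all give nonzero remainder).
Monic irreducibles of degree 3 over GF(2): θ^3 + θ + 1, θ^3 + θ^2 + 1.
None of them divide f (all give nonzero remainder).
Monic irreducibles of degree 4 over GF(2): θ^4 + θ + 1, θ^4 + θ^3 + 1, θ^4 + θ^3 + θ^2 + θ + 1.
None of them divide f (all give nonzero remainder).
No irreducible factor of degree ≤ 4 exists, so f is irreducible over GF(2).

Yes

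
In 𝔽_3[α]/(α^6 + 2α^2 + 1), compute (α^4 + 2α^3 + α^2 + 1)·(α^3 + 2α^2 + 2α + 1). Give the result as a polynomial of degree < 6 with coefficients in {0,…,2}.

α^5 + α^4 + α^2 + α

Multiply in 𝔽_3[α]: (α^4 + 2α^3 + α^2 + 1)·(α^3 + 2α^2 + 2α + 1) = α^7 + α^6 + α^5 + α^4 + 2α^3 + 2α + 1.
Reduce using α^6 ≡ α^2 + 2 (mod α^6 + 2α^2 + 1).
Reduced: α^5 + α^4 + α^2 + α.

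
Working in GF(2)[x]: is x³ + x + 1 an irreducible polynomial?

Yes

Write g(x) = x³ + x + 1.
Check for roots in GF(2): g(0) = 1; g(1) = 1.
No roots. A degree-3 polynomial over a field with no linear factor is irreducible.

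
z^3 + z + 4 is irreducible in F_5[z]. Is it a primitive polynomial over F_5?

No

Write f(z) = z^3 + z + 4.
|GF(5^3)^×| = 5^3 − 1 = 124. Prime factorization: 124 = 2^2·31.
f is primitive ⇔ z has order 124 in GF(5)[z]/(f), i.e. z^(124/q) ≠ 1 for each prime q | 124.
z^(62) mod f = 1
z^(4) mod f = 4z^2 + z.
Since z^(62) = 1, the order of z divides 62 < 124; not primitive.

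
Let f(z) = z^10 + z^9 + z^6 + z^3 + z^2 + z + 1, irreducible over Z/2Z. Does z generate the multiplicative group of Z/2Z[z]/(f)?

Yes

|GF(2^10)^×| = 2^10 − 1 = 1023. Prime factorization: 1023 = 3·11·31.
f is primitive ⇔ z has order 1023 in GF(2)[z]/(f), i.e. z^(1023/q) ≠ 1 for each prime q | 1023.
z^(341) mod f = z^7 + z^6 + z + 1.
z^(93) mod f = z^6 + z^5 + z^4 + z^3.
z^(33) mod f = z^7 + z^6 + z^5 + z^4 + z^3 + 1.
None equal 1, so z has full order 1023; f is primitive.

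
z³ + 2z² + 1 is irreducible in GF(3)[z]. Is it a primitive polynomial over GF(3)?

Write f(z) = z³ + 2z² + 1.
|GF(3^3)^×| = 3^3 − 1 = 26. Prime factorization: 26 = 2·13.
f is primitive ⇔ z has order 26 in GF(3)[z]/(f), i.e. z^(26/q) ≠ 1 for each prime q | 26.
z^(13) mod f = 2.
z^(2) mod f = z².
None equal 1, so z has full order 26; f is primitive.

Yes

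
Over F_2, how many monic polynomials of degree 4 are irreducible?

3

By the necklace-counting formula, N_2(4) = (1/4) Σ_{d|4} μ(4/d)·2^d.
Divisors of 4: 1, 2, 4; μ(4/d) for each: 0, -1, 1.
Σ = − 2^2 + 2^4 = 12.
N = 12/4 = 3.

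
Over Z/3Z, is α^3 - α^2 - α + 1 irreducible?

No

Write h(α) = α^3 - α^2 - α + 1.
Check for roots in Z/3Z: h(0) = 1; h(1) = 0 → root; h(2) = 0 → root.
h(1) = 0, so (α − 1) divides h(α); h is reducible.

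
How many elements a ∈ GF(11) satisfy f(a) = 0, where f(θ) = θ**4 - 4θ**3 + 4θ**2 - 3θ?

2

Evaluate at each of the 11 elements of GF(11):
f(0) = 0 → root; f(1) = 9; f(2) = 5; f(3) = 0 → root; f(4) = 8; f(5) = 1; f(6) = 8; f(7) = 5; f(8) = 3; f(9) = 4; f(10) = 1.
Roots: {0, 3}.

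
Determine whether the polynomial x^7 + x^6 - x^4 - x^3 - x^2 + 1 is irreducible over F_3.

No

Write h(x) = x^7 + x^6 - x^4 - x^3 - x^2 + 1.
Check for roots in F_3: h(0) = 1; h(1) = 0 → root; h(2) = 0 → root.
h(1) = 0, so (x − 1) divides h(x); h is reducible.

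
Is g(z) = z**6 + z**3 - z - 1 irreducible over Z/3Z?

Check for roots in Z/3Z: g(0) = 2; g(1) = 0 → root; g(2) = 0 → root.
g(1) = 0, so (z − 1) divides g(z); g is reducible.

No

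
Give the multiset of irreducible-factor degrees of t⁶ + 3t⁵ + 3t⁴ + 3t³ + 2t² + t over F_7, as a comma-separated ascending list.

1, 2, 3

Write h(t) = t⁶ + 3t⁵ + 3t⁴ + 3t³ + 2t² + t.
Linear factors from roots: (t).
Complete factorization: h(t) = (t)·(t² + 2)·(t³ + 3t² + t + 4).
Factor degrees with multiplicity: 1 + 2 + 3 = 6.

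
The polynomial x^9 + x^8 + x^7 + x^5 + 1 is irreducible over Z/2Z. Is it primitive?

No

Write f(x) = x^9 + x^8 + x^7 + x^5 + 1.
|GF(2^9)^×| = 2^9 − 1 = 511. Prime factorization: 511 = 7·73.
f is primitive ⇔ x has order 511 in GF(2)[x]/(f), i.e. x^(511/q) ≠ 1 for each prime q | 511.
x^(73) mod f = 1
x^(7) mod f = x^7.
Since x^(73) = 1, the order of x divides 73 < 511; not primitive.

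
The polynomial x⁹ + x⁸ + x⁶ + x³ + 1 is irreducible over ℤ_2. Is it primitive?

Write f(x) = x⁹ + x⁸ + x⁶ + x³ + 1.
|GF(2^9)^×| = 2^9 − 1 = 511. Prime factorization: 511 = 7·73.
f is primitive ⇔ x has order 511 in GF(2)[x]/(f), i.e. x^(511/q) ≠ 1 for each prime q | 511.
x^(73) mod f = 1
x^(7) mod f = x⁷.
Since x^(73) = 1, the order of x divides 73 < 511; not primitive.

No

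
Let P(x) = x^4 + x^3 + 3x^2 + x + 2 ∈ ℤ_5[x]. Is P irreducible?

No

Check for roots in ℤ_5: P(0) = 2; P(1) = 3; P(2) = 0 → root; P(3) = 0 → root; P(4) = 4.
P(2) = 0, so (x − 2) divides P(x); P is reducible.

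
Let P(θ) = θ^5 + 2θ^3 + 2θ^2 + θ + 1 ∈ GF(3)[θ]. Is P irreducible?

Yes

Check for roots in GF(3): P(0) = 1; P(1) = 1; P(2) = 2.
No roots, so no linear factors.
Monic irreducibles of degree 2 over GF(3): θ^2 + 1, θ^2 + θ + 2, θ^2 + 2θ + 2.
None of them divide P (all give nonzero remainder).
No irreducible factor of degree ≤ 2 exists, so P is irreducible over GF(3).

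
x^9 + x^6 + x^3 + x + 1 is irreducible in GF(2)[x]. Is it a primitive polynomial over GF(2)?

Write f(x) = x^9 + x^6 + x^3 + x + 1.
|GF(2^9)^×| = 2^9 − 1 = 511. Prime factorization: 511 = 7·73.
f is primitive ⇔ x has order 511 in GF(2)[x]/(f), i.e. x^(511/q) ≠ 1 for each prime q | 511.
x^(73) mod f = 1
x^(7) mod f = x^7.
Since x^(73) = 1, the order of x divides 73 < 511; not primitive.

No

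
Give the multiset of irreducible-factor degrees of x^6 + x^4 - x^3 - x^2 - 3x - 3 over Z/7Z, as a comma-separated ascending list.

Write f(x) = x^6 + x^4 - x^3 - x^2 - 3x - 3.
Complete factorization: f(x) = (x^6 + x^4 - x^3 - x^2 - 3x - 3).
Factor degrees with multiplicity: 6 = 6.

6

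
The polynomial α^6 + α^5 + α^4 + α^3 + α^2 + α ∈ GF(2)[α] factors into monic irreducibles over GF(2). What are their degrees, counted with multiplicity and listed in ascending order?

1, 1, 2, 2

Write h(α) = α^6 + α^5 + α^4 + α^3 + α^2 + α.
Roots in GF(2): h(0) = 0 → root; h(1) = 0 → root.
Linear factors from roots: (α), (α + 1).
Complete factorization: h(α) = (α)·(α + 1)·(α^2 + α + 1)^2.
Factor degrees with multiplicity: 1 + 1 + 2 + 2 = 6.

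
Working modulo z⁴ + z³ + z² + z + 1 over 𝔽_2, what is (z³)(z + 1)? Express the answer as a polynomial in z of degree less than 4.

Multiply in 𝔽_2[z]: (z³)·(z + 1) = z⁴ + z³.
Reduce using z⁴ ≡ z³ + z² + z + 1 (mod z⁴ + z³ + z² + z + 1).
Reduced: z² + z + 1.

z^2 + z + 1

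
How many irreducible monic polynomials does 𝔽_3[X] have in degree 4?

Gauss's count: N_{3}(4) = (1/4) Σ_{d|4} μ(4/d)·3^d.
Divisors of 4: 1, 2, 4; μ(4/d) for each: 0, -1, 1.
Σ = − 3^2 + 3^4 = 72.
N = 72/4 = 18.

18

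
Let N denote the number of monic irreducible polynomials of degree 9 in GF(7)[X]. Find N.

4483696

Gauss's count: N_{7}(9) = (1/9) Σ_{d|9} μ(9/d)·7^d.
Divisors of 9: 1, 3, 9; μ(9/d) for each: 0, -1, 1.
Σ = − 7^3 + 7^9 = 40353264.
N = 40353264/9 = 4483696.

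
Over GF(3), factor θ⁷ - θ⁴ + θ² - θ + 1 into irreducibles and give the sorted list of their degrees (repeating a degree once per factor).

7

Write g(θ) = θ⁷ - θ⁴ + θ² - θ + 1.
Roots in GF(3): g(0) = 1; g(1) = 1; g(2) = 1.
Complete factorization: g(θ) = (θ⁷ - θ⁴ + θ² - θ + 1).
Factor degrees with multiplicity: 7 = 7.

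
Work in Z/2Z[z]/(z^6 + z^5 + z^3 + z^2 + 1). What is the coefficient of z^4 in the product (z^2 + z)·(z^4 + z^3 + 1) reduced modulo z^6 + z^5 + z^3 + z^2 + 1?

1

Multiply in Z/2Z[z]: (z^2 + z)·(z^4 + z^3 + 1) = z^6 + z^4 + z^2 + z.
Reduce using z^6 ≡ z^5 + z^3 + z^2 + 1 (mod z^6 + z^5 + z^3 + z^2 + 1).
Reduced: z^5 + z^4 + z^3 + z + 1.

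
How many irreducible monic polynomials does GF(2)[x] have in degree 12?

335

Gauss's count: N_{2}(12) = (1/12) Σ_{d|12} μ(12/d)·2^d.
Divisors of 12: 1, 2, 3, 4, 6, 12; μ(12/d) for each: 0, 1, 0, -1, -1, 1.
Σ = 2^2 − 2^4 − 2^6 + 2^12 = 4020.
N = 4020/12 = 335.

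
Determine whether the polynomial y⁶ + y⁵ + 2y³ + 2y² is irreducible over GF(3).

No

Write h(y) = y⁶ + y⁵ + 2y³ + 2y².
Check for roots in GF(3): h(0) = 0 → root; h(1) = 0 → root; h(2) = 0 → root.
h(0) = 0, so (y) divides h(y); h is reducible.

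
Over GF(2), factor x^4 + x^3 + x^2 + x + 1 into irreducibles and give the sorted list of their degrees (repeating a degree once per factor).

4

Write g(x) = x^4 + x^3 + x^2 + x + 1.
Roots in GF(2): g(0) = 1; g(1) = 1.
Complete factorization: g(x) = (x^4 + x^3 + x^2 + x + 1).
Factor degrees with multiplicity: 4 = 4.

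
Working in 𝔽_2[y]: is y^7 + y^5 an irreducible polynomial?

Write m(y) = y^7 + y^5.
Check for roots in 𝔽_2: m(0) = 0 → root; m(1) = 0 → root.
m(0) = 0, so (y) divides m(y); m is reducible.

No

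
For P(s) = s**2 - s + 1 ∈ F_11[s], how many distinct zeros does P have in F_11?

Evaluate at each of the 11 elements of F_11:
P(0) = 1; P(1) = 1; P(2) = 3; P(3) = 7; P(4) = 2; P(5) = 10; P(6) = 9; P(7) = 10; P(8) = 2; P(9) = 7; P(10) = 3.
No element is a root.

0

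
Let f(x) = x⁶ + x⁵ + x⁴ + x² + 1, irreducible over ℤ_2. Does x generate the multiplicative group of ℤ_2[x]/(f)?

|GF(2^6)^×| = 2^6 − 1 = 63. Prime factorization: 63 = 3^2·7.
f is primitive ⇔ x has order 63 in GF(2)[x]/(f), i.e. x^(63/q) ≠ 1 for each prime q | 63.
x^(21) mod f = 1
x^(9) mod f = x³ + 1.
Since x^(21) = 1, the order of x divides 21 < 63; not primitive.

No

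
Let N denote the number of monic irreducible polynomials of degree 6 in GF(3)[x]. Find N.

The number of monic irreducibles of degree 6 over GF(3) is (1/6)·Σ_{d∣6} μ(6/d) 3^d.
Divisors of 6: 1, 2, 3, 6; μ(6/d) for each: 1, -1, -1, 1.
Σ = 3^1 − 3^2 − 3^3 + 3^6 = 696.
N = 696/6 = 116.

116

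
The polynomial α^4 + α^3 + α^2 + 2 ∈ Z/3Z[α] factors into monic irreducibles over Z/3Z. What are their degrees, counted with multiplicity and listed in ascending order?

Write g(α) = α^4 + α^3 + α^2 + 2.
Roots in Z/3Z: g(0) = 2; g(1) = 2; g(2) = 0 → root.
Linear factors from roots: (α + 1).
Complete factorization: g(α) = (α + 1)^2·(α^2 + 2α + 2).
Factor degrees with multiplicity: 1 + 1 + 2 = 4.

1, 1, 2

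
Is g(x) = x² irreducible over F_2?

No

Check for roots in F_2: g(0) = 0 → root; g(1) = 1.
g(0) = 0, so (x) divides g(x); g is reducible.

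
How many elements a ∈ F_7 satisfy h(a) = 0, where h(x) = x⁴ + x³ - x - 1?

Evaluate at each of the 7 elements of F_7:
h(0) = 6; h(1) = 0 → root; h(2) = 0 → root; h(3) = 6; h(4) = 0 → root; h(5) = 2; h(6) = 0 → root.
Roots: {1, 2, 4, 6}.

4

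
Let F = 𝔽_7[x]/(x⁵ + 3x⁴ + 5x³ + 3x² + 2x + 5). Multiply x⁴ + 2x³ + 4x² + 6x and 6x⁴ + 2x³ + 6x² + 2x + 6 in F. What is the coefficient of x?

2

Multiply in 𝔽_7[x]: (x⁴ + 2x³ + 4x² + 6x)·(6x⁴ + 2x³ + 6x² + 2x + 6) = 6x⁸ + 6x⁶ + 2x⁵ + 4x⁴ + x² + x.
Reduce using x⁵ ≡ 4x⁴ + 2x³ + 4x² + 5x + 2 (mod x⁵ + 3x⁴ + 5x³ + 3x² + 2x + 5).
Reduced: 3x³ + 2x² + 2x + 3.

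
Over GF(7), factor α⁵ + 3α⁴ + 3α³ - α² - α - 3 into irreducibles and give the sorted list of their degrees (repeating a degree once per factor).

5

Write g(α) = α⁵ + 3α⁴ + 3α³ - α² - α - 3.
Complete factorization: g(α) = (α⁵ + 3α⁴ + 3α³ - α² - α - 3).
Factor degrees with multiplicity: 5 = 5.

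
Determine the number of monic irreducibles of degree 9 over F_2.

56

The number of monic irreducibles of degree 9 over GF(2) is (1/9)·Σ_{d∣9} μ(9/d) 2^d.
Divisors of 9: 1, 3, 9; μ(9/d) for each: 0, -1, 1.
Σ = − 2^3 + 2^9 = 504.
N = 504/9 = 56.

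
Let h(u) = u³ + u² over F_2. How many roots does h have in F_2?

2

Evaluate at each of the 2 elements of F_2:
h(0) = 0 → root; h(1) = 0 → root.
Roots: {0, 1}.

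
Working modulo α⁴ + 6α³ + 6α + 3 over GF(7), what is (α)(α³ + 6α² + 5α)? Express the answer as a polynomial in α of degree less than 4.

Multiply in GF(7)[α]: (α)·(α³ + 6α² + 5α) = α⁴ + 6α³ + 5α².
Reduce using α⁴ ≡ α³ + α + 4 (mod α⁴ + 6α³ + 6α + 3).
Reduced: 5α² + α + 4.

5α^2 + α + 4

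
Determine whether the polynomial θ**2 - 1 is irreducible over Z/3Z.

No

Write h(θ) = θ**2 - 1.
Check for roots in Z/3Z: h(0) = 2; h(1) = 0 → root; h(2) = 0 → root.
h(1) = 0, so (θ − 1) divides h(θ); h is reducible.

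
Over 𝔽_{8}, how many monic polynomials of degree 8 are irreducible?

The number of monic irreducibles of degree 8 over GF(8) is (1/8)·Σ_{d∣8} μ(8/d) 8^d.
Divisors of 8: 1, 2, 4, 8; μ(8/d) for each: 0, 0, -1, 1.
Σ = − 8^4 + 8^8 = 16773120.
N = 16773120/8 = 2096640.

2096640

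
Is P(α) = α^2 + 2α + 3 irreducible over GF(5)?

Check for roots in GF(5): P(0) = 3; P(1) = 1; P(2) = 1; P(3) = 3; P(4) = 2.
No roots. A degree-2 polynomial over a field with no linear factor is irreducible.

Yes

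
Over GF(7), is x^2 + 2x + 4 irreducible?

No

Write g(x) = x^2 + 2x + 4.
Check for roots in GF(7): g(0) = 4; g(1) = 0 → root; g(2) = 5; g(3) = 5; g(4) = 0 → root; g(5) = 4; g(6) = 3.
g(1) = 0, so (x − 1) divides g(x); g is reducible.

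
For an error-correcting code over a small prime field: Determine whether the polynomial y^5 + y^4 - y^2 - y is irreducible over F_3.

No

Write f(y) = y^5 + y^4 - y^2 - y.
Check for roots in F_3: f(0) = 0 → root; f(1) = 0 → root; f(2) = 0 → root.
f(0) = 0, so (y) divides f(y); f is reducible.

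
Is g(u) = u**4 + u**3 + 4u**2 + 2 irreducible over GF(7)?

No

Check for roots in GF(7): g(0) = 2; g(1) = 1; g(2) = 0 → root; g(3) = 6; g(4) = 1; g(5) = 5; g(6) = 6.
g(2) = 0, so (u − 2) divides g(u); g is reducible.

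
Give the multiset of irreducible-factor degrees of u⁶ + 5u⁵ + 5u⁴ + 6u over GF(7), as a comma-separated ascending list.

Write h(u) = u⁶ + 5u⁵ + 5u⁴ + 6u.
Linear factors from roots: (u), (u + 2).
Complete factorization: h(u) = (u)·(u + 2)·(u⁴ + 3u³ + 6u² + 2u + 3).
Factor degrees with multiplicity: 1 + 1 + 4 = 6.

1, 1, 4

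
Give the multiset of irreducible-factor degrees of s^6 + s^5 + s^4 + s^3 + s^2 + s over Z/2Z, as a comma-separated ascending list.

1, 1, 2, 2

Write g(s) = s^6 + s^5 + s^4 + s^3 + s^2 + s.
Roots in Z/2Z: g(0) = 0 → root; g(1) = 0 → root.
Linear factors from roots: (s), (s + 1).
Complete factorization: g(s) = (s)·(s + 1)·(s^2 + s + 1)^2.
Factor degrees with multiplicity: 1 + 1 + 2 + 2 = 6.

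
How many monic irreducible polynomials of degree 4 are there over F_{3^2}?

1620

The number of monic irreducibles of degree 4 over GF(9) is (1/4)·Σ_{d∣4} μ(4/d) 9^d.
Divisors of 4: 1, 2, 4; μ(4/d) for each: 0, -1, 1.
Σ = − 9^2 + 9^4 = 6480.
N = 6480/4 = 1620.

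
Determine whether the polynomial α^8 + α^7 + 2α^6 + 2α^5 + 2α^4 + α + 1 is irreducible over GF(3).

Write f(α) = α^8 + α^7 + 2α^6 + 2α^5 + 2α^4 + α + 1.
Check for roots in GF(3): f(0) = 1; f(1) = 1; f(2) = 2.
No roots, so no linear factors.
Monic irreducibles of degree 2 over GF(3): α^2 + 1, α^2 + α + 2, α^2 + 2α + 2.
None of them divide f (all give nonzero remainder).
Degree-3 irreducible divisors: test the 8 monic irreducibles of degree 3 over GF(3).
None of them divide f (all give nonzero remainder).
Degree-4 irreducible divisors: test the 18 monic irreducibles of degree 4 over GF(3).
None of them divide f (all give nonzero remainder).
No irreducible factor of degree ≤ 4 exists, so f is irreducible over GF(3).

Yes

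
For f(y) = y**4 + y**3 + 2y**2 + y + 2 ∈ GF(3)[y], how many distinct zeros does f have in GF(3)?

Evaluate at each of the 3 elements of GF(3):
f(0) = 2; f(1) = 1; f(2) = 0 → root.
Roots: {2}.

1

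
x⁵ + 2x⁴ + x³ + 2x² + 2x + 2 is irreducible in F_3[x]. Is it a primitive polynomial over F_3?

No

Write f(x) = x⁵ + 2x⁴ + x³ + 2x² + 2x + 2.
|GF(3^5)^×| = 3^5 − 1 = 242. Prime factorization: 242 = 2·11^2.
f is primitive ⇔ x has order 242 in GF(3)[x]/(f), i.e. x^(242/q) ≠ 1 for each prime q | 242.
x^(121) mod f = 1
x^(22) mod f = x⁴ + x² + 2x + 2.
Since x^(121) = 1, the order of x divides 121 < 242; not primitive.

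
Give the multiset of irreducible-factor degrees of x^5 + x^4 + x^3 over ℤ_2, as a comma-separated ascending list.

1, 1, 1, 2

Write f(x) = x^5 + x^4 + x^3.
Roots in ℤ_2: f(0) = 0 → root; f(1) = 1.
Linear factors from roots: (x).
Complete factorization: f(x) = (x)^3·(x^2 + x + 1).
Factor degrees with multiplicity: 1 + 1 + 1 + 2 = 5.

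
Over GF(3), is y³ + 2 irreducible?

No

Write P(y) = y³ + 2.
Check for roots in GF(3): P(0) = 2; P(1) = 0 → root; P(2) = 1.
P(1) = 0, so (y − 1) divides P(y); P is reducible.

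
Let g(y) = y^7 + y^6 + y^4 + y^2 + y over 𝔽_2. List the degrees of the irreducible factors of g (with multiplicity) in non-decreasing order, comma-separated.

Roots in 𝔽_2: g(0) = 0 → root; g(1) = 1.
Linear factors from roots: (y).
Complete factorization: g(y) = (y)·(y^2 + y + 1)^3.
Factor degrees with multiplicity: 1 + 2 + 2 + 2 = 7.

1, 2, 2, 2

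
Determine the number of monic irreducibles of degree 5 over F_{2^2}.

By the necklace-counting formula, N_4(5) = (1/5) Σ_{d|5} μ(5/d)·4^d.
Divisors of 5: 1, 5; μ(5/d) for each: -1, 1.
Σ = − 4^1 + 4^5 = 1020.
N = 1020/5 = 204.

204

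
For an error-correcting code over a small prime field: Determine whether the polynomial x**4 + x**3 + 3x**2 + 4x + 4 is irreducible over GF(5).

Write P(x) = x**4 + x**3 + 3x**2 + 4x + 4.
Check for roots in GF(5): P(0) = 4; P(1) = 3; P(2) = 3; P(3) = 1; P(4) = 3.
No roots, so no linear factors.
Degree-2 irreducible divisors: test the 10 monic irreducibles of degree 2 over GF(5).
None of them divide P (all give nonzero remainder).
No irreducible factor of degree ≤ 2 exists, so P is irreducible over GF(5).

Yes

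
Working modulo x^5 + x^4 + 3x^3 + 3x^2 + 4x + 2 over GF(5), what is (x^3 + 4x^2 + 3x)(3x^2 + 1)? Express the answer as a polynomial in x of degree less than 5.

4x^4 + x^3 + x + 4

Multiply in GF(5)[x]: (x^3 + 4x^2 + 3x)·(3x^2 + 1) = 3x^5 + 2x^4 + 4x^2 + 3x.
Reduce using x^5 ≡ 4x^4 + 2x^3 + 2x^2 + x + 3 (mod x^5 + x^4 + 3x^3 + 3x^2 + 4x + 2).
Reduced: 4x^4 + x^3 + x + 4.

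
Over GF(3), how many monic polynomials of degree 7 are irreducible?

312

By the necklace-counting formula, N_3(7) = (1/7) Σ_{d|7} μ(7/d)·3^d.
Divisors of 7: 1, 7; μ(7/d) for each: -1, 1.
Σ = − 3^1 + 3^7 = 2184.
N = 2184/7 = 312.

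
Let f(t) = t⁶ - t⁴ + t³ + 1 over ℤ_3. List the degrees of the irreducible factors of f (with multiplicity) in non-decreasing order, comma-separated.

1, 2, 3

Roots in ℤ_3: f(0) = 1; f(1) = 2; f(2) = 0 → root.
Linear factors from roots: (t + 1).
Complete factorization: f(t) = (t + 1)·(t² + t - 1)·(t³ + t² - 1).
Factor degrees with multiplicity: 1 + 2 + 3 = 6.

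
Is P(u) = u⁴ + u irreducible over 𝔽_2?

No

Check for roots in 𝔽_2: P(0) = 0 → root; P(1) = 0 → root.
P(0) = 0, so (u) divides P(u); P is reducible.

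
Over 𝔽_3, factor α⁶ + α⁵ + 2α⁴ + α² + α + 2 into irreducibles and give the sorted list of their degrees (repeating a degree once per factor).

Write f(α) = α⁶ + α⁵ + 2α⁴ + α² + α + 2.
Roots in 𝔽_3: f(0) = 2; f(1) = 2; f(2) = 1.
Complete factorization: f(α) = (α² + 2α + 2)·(α² + α + 2)^2.
Factor degrees with multiplicity: 2 + 2 + 2 = 6.

2, 2, 2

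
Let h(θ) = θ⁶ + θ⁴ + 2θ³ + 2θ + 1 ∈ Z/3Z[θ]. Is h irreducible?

Check for roots in Z/3Z: h(0) = 1; h(1) = 1; h(2) = 2.
No roots, so no linear factors.
Monic irreducibles of degree 2 over GF(3): θ² + 1, θ² + θ + 2, θ² + 2θ + 2.
None of them divide h (all give nonzero remainder).
Degree-3 irreducible divisors: test the 8 monic irreducibles of degree 3 over GF(3).
None of them divide h (all give nonzero remainder).
No irreducible factor of degree ≤ 3 exists, so h is irreducible over GF(3).

Yes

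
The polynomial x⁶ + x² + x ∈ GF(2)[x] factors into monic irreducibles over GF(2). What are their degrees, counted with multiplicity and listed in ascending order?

Write g(x) = x⁶ + x² + x.
Roots in GF(2): g(0) = 0 → root; g(1) = 1.
Linear factors from roots: (x).
Complete factorization: g(x) = (x)·(x² + x + 1)·(x³ + x² + 1).
Factor degrees with multiplicity: 1 + 2 + 3 = 6.

1, 2, 3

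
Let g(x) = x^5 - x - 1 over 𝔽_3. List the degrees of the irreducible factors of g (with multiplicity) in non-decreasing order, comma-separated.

Roots in 𝔽_3: g(0) = 2; g(1) = 2; g(2) = 2.
Complete factorization: g(x) = (x^5 - x - 1).
Factor degrees with multiplicity: 5 = 5.

5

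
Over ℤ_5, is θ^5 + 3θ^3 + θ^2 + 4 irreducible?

Yes

Write g(θ) = θ^5 + 3θ^3 + θ^2 + 4.
Check for roots in ℤ_5: g(0) = 4; g(1) = 4; g(2) = 4; g(3) = 2; g(4) = 1.
No roots, so no linear factors.
Degree-2 irreducible divisors: test the 10 monic irreducibles of degree 2 over GF(5).
None of them divide g (all give nonzero remainder).
No irreducible factor of degree ≤ 2 exists, so g is irreducible over GF(5).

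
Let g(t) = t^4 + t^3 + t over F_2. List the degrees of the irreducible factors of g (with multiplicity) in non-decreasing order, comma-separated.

1, 3

Roots in F_2: g(0) = 0 → root; g(1) = 1.
Linear factors from roots: (t).
Complete factorization: g(t) = (t)·(t^3 + t^2 + 1).
Factor degrees with multiplicity: 1 + 3 = 4.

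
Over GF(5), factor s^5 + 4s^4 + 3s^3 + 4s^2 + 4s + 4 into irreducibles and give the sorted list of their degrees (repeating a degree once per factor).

1, 1, 3

Write h(s) = s^5 + 4s^4 + 3s^3 + 4s^2 + 4s + 4.
Roots in GF(5): h(0) = 4; h(1) = 0 → root; h(2) = 3; h(3) = 0 → root; h(4) = 4.
Linear factors from roots: (s + 4), (s + 2).
Complete factorization: h(s) = (s + 2)·(s + 4)·(s^3 + 3s^2 + 2s + 3).
Factor degrees with multiplicity: 1 + 1 + 3 = 5.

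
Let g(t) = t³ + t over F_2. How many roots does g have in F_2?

2

Evaluate at each of the 2 elements of F_2:
g(0) = 0 → root; g(1) = 0 → root.
Roots: {0, 1}.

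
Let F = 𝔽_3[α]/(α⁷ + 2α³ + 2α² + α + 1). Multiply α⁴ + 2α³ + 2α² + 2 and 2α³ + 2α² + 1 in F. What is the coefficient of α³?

2

Multiply in 𝔽_3[α]: (α⁴ + 2α³ + 2α² + 2)·(2α³ + 2α² + 1) = 2α⁷ + 2α⁵ + 2α⁴ + 2.
Reduce using α⁷ ≡ α³ + α² + 2α + 2 (mod α⁷ + 2α³ + 2α² + α + 1).
Reduced: 2α⁵ + 2α⁴ + 2α³ + 2α² + α.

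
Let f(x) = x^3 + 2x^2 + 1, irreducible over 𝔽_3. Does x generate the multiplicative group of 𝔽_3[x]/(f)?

Yes

|GF(3^3)^×| = 3^3 − 1 = 26. Prime factorization: 26 = 2·13.
f is primitive ⇔ x has order 26 in GF(3)[x]/(f), i.e. x^(26/q) ≠ 1 for each prime q | 26.
x^(13) mod f = 2.
x^(2) mod f = x^2.
None equal 1, so x has full order 26; f is primitive.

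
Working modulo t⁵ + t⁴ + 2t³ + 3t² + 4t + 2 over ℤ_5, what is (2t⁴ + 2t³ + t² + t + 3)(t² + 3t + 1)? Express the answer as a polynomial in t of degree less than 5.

4t^4 + 3t^3 + t^2 + 2t + 1

Multiply in ℤ_5[t]: (2t⁴ + 2t³ + t² + t + 3)·(t² + 3t + 1) = 2t⁶ + 3t⁵ + 4t⁴ + t³ + 2t² + 3.
Reduce using t⁵ ≡ 4t⁴ + 3t³ + 2t² + t + 3 (mod t⁵ + t⁴ + 2t³ + 3t² + 4t + 2).
Reduced: 4t⁴ + 3t³ + t² + 2t + 1.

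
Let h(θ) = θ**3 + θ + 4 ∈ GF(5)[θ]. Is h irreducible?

Check for roots in GF(5): h(0) = 4; h(1) = 1; h(2) = 4; h(3) = 4; h(4) = 2.
No roots. A degree-3 polynomial over a field with no linear factor is irreducible.

Yes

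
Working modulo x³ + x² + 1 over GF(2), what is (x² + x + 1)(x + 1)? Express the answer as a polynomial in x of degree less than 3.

Multiply in GF(2)[x]: (x² + x + 1)·(x + 1) = x³ + 1.
Reduce using x³ ≡ x² + 1 (mod x³ + x² + 1).
Reduced: x².

x^2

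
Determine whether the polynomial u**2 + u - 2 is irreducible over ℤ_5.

No

Write g(u) = u**2 + u - 2.
Check for roots in ℤ_5: g(0) = 3; g(1) = 0 → root; g(2) = 4; g(3) = 0 → root; g(4) = 3.
g(1) = 0, so (u − 1) divides g(u); g is reducible.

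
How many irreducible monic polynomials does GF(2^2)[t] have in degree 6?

670

The number of monic irreducibles of degree 6 over GF(4) is (1/6)·Σ_{d∣6} μ(6/d) 4^d.
Divisors of 6: 1, 2, 3, 6; μ(6/d) for each: 1, -1, -1, 1.
Σ = 4^1 − 4^2 − 4^3 + 4^6 = 4020.
N = 4020/6 = 670.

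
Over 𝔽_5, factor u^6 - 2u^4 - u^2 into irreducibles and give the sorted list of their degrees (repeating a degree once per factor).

Write h(u) = u^6 - 2u^4 - u^2.
Roots in 𝔽_5: h(0) = 0 → root; h(1) = 3; h(2) = 3; h(3) = 3; h(4) = 3.
Linear factors from roots: (u).
Complete factorization: h(u) = (u)^2·(u^2 + u + 2)·(u^2 - u + 2).
Factor degrees with multiplicity: 1 + 1 + 2 + 2 = 6.

1, 1, 2, 2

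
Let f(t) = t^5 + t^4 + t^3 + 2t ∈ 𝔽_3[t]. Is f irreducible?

No

Check for roots in 𝔽_3: f(0) = 0 → root; f(1) = 2; f(2) = 0 → root.
f(0) = 0, so (t) divides f(t); f is reducible.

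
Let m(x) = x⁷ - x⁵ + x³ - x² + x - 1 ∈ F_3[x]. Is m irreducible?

Check for roots in F_3: m(0) = 2; m(1) = 0 → root; m(2) = 2.
m(1) = 0, so (x − 1) divides m(x); m is reducible.

No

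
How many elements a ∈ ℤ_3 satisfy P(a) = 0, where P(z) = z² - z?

Evaluate at each of the 3 elements of ℤ_3:
P(0) = 0 → root; P(1) = 0 → root; P(2) = 2.
Roots: {0, 1}.

2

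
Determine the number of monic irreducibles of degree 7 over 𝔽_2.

18

By the necklace-counting formula, N_2(7) = (1/7) Σ_{d|7} μ(7/d)·2^d.
Divisors of 7: 1, 7; μ(7/d) for each: -1, 1.
Σ = − 2^1 + 2^7 = 126.
N = 126/7 = 18.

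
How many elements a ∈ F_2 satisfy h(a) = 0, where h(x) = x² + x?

2

Evaluate at each of the 2 elements of F_2:
h(0) = 0 → root; h(1) = 0 → root.
Roots: {0, 1}.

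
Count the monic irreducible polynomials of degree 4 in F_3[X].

18

x^(3^4) − x is the product of all monic irreducibles of degree dividing 4; Möbius inversion gives N = (1/4) Σ μ(4/d)·3^d.
Divisors of 4: 1, 2, 4; μ(4/d) for each: 0, -1, 1.
Σ = − 3^2 + 3^4 = 72.
N = 72/4 = 18.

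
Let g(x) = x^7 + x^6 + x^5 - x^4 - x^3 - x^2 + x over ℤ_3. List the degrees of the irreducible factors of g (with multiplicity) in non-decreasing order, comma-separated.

Roots in ℤ_3: g(0) = 0 → root; g(1) = 1; g(2) = 0 → root.
Linear factors from roots: (x), (x + 1).
Complete factorization: g(x) = (x)·(x + 1)·(x^2 - x - 1)·(x^3 + x^2 - 1).
Factor degrees with multiplicity: 1 + 1 + 2 + 3 = 7.

1, 1, 2, 3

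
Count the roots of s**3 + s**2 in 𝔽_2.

Write h(s) = s**3 + s**2.
Evaluate at each of the 2 elements of 𝔽_2:
h(0) = 0 → root; h(1) = 0 → root.
Roots: {0, 1}.

2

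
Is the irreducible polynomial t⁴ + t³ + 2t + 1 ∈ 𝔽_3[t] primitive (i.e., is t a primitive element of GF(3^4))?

Write f(t) = t⁴ + t³ + 2t + 1.
|GF(3^4)^×| = 3^4 − 1 = 80. Prime factorization: 80 = 2^4·5.
f is primitive ⇔ t has order 80 in GF(3)[t]/(f), i.e. t^(80/q) ≠ 1 for each prime q | 80.
t^(40) mod f = 1
t^(16) mod f = 2t² + t + 1.
Since t^(40) = 1, the order of t divides 40 < 80; not primitive.

No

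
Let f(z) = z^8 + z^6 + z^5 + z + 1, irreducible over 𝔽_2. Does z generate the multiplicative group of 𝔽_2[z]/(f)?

Yes

|GF(2^8)^×| = 2^8 − 1 = 255. Prime factorization: 255 = 3·5·17.
f is primitive ⇔ z has order 255 in GF(2)[z]/(f), i.e. z^(255/q) ≠ 1 for each prime q | 255.
z^(85) mod f = z^7 + z^6 + z^5 + z^4.
z^(51) mod f = z^4 + z.
z^(15) mod f = z^7 + z^6 + z^3.
None equal 1, so z has full order 255; f is primitive.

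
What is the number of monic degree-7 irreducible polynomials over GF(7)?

x^(7^7) − x is the product of all monic irreducibles of degree dividing 7; Möbius inversion gives N = (1/7) Σ μ(7/d)·7^d.
Divisors of 7: 1, 7; μ(7/d) for each: -1, 1.
Σ = − 7^1 + 7^7 = 823536.
N = 823536/7 = 117648.

117648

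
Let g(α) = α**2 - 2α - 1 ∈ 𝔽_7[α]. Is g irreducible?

No

Check for roots in 𝔽_7: g(0) = 6; g(1) = 5; g(2) = 6; g(3) = 2; g(4) = 0 → root; g(5) = 0 → root; g(6) = 2.
g(4) = 0, so (α − 4) divides g(α); g is reducible.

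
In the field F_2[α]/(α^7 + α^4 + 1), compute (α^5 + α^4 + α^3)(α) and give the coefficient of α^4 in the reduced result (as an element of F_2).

1

Multiply in F_2[α]: (α^5 + α^4 + α^3)·(α) = α^6 + α^5 + α^4.
Reduced: α^6 + α^5 + α^4.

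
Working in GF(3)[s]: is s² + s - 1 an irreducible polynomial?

Yes

Write h(s) = s² + s - 1.
Check for roots in GF(3): h(0) = 2; h(1) = 1; h(2) = 2.
No roots. A degree-2 polynomial over a field with no linear factor is irreducible.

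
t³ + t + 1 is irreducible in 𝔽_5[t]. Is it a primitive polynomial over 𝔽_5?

No

Write f(t) = t³ + t + 1.
|GF(5^3)^×| = 5^3 − 1 = 124. Prime factorization: 124 = 2^2·31.
f is primitive ⇔ t has order 124 in GF(5)[t]/(f), i.e. t^(124/q) ≠ 1 for each prime q | 124.
t^(62) mod f = 1
t^(4) mod f = 4t² + 4t.
Since t^(62) = 1, the order of t divides 62 < 124; not primitive.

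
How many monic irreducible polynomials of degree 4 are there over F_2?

3

The number of monic irreducibles of degree 4 over GF(2) is (1/4)·Σ_{d∣4} μ(4/d) 2^d.
Divisors of 4: 1, 2, 4; μ(4/d) for each: 0, -1, 1.
Σ = − 2^2 + 2^4 = 12.
N = 12/4 = 3.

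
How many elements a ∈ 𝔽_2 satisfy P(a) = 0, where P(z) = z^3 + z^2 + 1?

0

Evaluate at each of the 2 elements of 𝔽_2:
P(0) = 1; P(1) = 1.
No element is a root.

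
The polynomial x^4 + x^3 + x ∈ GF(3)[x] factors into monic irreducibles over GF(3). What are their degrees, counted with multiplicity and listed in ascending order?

Write g(x) = x^4 + x^3 + x.
Roots in GF(3): g(0) = 0 → root; g(1) = 0 → root; g(2) = 2.
Linear factors from roots: (x), (x - 1).
Complete factorization: g(x) = (x)·(x - 1)·(x^2 - x - 1).
Factor degrees with multiplicity: 1 + 1 + 2 = 4.

1, 1, 2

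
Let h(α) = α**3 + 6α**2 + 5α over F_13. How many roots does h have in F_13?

3

Evaluate at each of the 13 elements of F_13:
h(0) = 0 → root; h(1) = 12; h(2) = 3; h(3) = 5; h(4) = 11; h(5) = 1; h(6) = 7; h(7) = 9; h(8) = 0 → root; h(9) = 12; h(10) = 12; h(11) = 6; h(12) = 0 → root.
Roots: {0, 8, 12}.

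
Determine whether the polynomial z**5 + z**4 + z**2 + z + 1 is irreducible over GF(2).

Yes

Write h(z) = z**5 + z**4 + z**2 + z + 1.
Check for roots in GF(2): h(0) = 1; h(1) = 1.
No roots, so no linear factors.
Monic irreducibles of degree 2 over GF(2): z**2 + z + 1.
None of them divide h (all give nonzero remainder).
No irreducible factor of degree ≤ 2 exists, so h is irreducible over GF(2).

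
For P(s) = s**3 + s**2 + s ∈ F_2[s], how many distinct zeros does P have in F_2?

Evaluate at each of the 2 elements of F_2:
P(0) = 0 → root; P(1) = 1.
Roots: {0}.

1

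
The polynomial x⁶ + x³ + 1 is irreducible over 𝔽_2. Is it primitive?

No

Write f(x) = x⁶ + x³ + 1.
|GF(2^6)^×| = 2^6 − 1 = 63. Prime factorization: 63 = 3^2·7.
f is primitive ⇔ x has order 63 in GF(2)[x]/(f), i.e. x^(63/q) ≠ 1 for each prime q | 63.
x^(21) mod f = x³.
x^(9) mod f = 1
Since x^(9) = 1, the order of x divides 9 < 63; not primitive.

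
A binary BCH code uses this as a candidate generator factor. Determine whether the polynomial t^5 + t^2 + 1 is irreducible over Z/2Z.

Write f(t) = t^5 + t^2 + 1.
Check for roots in Z/2Z: f(0) = 1; f(1) = 1.
No roots, so no linear factors.
Monic irreducibles of degree 2 over GF(2): t^2 + t + 1.
None of them divide f (all give nonzero remainder).
No irreducible factor of degree ≤ 2 exists, so f is irreducible over GF(2).

Yes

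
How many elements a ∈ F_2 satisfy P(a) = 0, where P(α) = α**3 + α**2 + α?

Evaluate at each of the 2 elements of F_2:
P(0) = 0 → root; P(1) = 1.
Roots: {0}.

1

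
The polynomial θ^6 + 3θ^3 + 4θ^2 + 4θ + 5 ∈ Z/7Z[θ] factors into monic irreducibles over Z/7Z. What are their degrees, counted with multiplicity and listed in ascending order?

Write g(θ) = θ^6 + 3θ^3 + 4θ^2 + 4θ + 5.
Complete factorization: g(θ) = (θ^6 + 3θ^3 + 4θ^2 + 4θ + 5).
Factor degrees with multiplicity: 6 = 6.

6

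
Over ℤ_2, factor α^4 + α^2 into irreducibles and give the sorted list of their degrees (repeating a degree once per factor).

Write g(α) = α^4 + α^2.
Roots in ℤ_2: g(0) = 0 → root; g(1) = 0 → root.
Linear factors from roots: (α), (α + 1).
Complete factorization: g(α) = (α)^2·(α + 1)^2.
Factor degrees with multiplicity: 1 + 1 + 1 + 1 = 4.

1, 1, 1, 1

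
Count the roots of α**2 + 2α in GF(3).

2

Write f(α) = α**2 + 2α.
Evaluate at each of the 3 elements of GF(3):
f(0) = 0 → root; f(1) = 0 → root; f(2) = 2.
Roots: {0, 1}.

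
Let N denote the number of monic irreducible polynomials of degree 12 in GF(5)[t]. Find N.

20343700

Gauss's count: N_{5}(12) = (1/12) Σ_{d|12} μ(12/d)·5^d.
Divisors of 12: 1, 2, 3, 4, 6, 12; μ(12/d) for each: 0, 1, 0, -1, -1, 1.
Σ = 5^2 − 5^4 − 5^6 + 5^12 = 244124400.
N = 244124400/12 = 20343700.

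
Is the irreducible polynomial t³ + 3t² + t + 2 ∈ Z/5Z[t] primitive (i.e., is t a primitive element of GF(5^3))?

Write f(t) = t³ + 3t² + t + 2.
|GF(5^3)^×| = 5^3 − 1 = 124. Prime factorization: 124 = 2^2·31.
f is primitive ⇔ t has order 124 in GF(5)[t]/(f), i.e. t^(124/q) ≠ 1 for each prime q | 124.
t^(62) mod f = 4.
t^(4) mod f = 3t² + t + 1.
None equal 1, so t has full order 124; f is primitive.

Yes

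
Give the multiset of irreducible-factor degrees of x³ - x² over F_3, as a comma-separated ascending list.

Write f(x) = x³ - x².
Roots in F_3: f(0) = 0 → root; f(1) = 0 → root; f(2) = 1.
Linear factors from roots: (x), (x - 1).
Complete factorization: f(x) = (x - 1)·(x)^2.
Factor degrees with multiplicity: 1 + 1 + 1 = 3.

1, 1, 1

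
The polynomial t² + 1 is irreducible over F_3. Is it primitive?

No

Write f(t) = t² + 1.
|GF(3^2)^×| = 3^2 − 1 = 8. Prime factorization: 8 = 2^3.
f is primitive ⇔ t has order 8 in GF(3)[t]/(f), i.e. t^(8/q) ≠ 1 for each prime q | 8.
t^(4) mod f = 1
Since t^(4) = 1, the order of t divides 4 < 8; not primitive.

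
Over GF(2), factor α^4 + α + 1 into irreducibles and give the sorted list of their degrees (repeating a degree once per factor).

Write f(α) = α^4 + α + 1.
Roots in GF(2): f(0) = 1; f(1) = 1.
Complete factorization: f(α) = (α^4 + α + 1).
Factor degrees with multiplicity: 4 = 4.

4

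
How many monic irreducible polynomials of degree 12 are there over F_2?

335

Gauss's count: N_{2}(12) = (1/12) Σ_{d|12} μ(12/d)·2^d.
Divisors of 12: 1, 2, 3, 4, 6, 12; μ(12/d) for each: 0, 1, 0, -1, -1, 1.
Σ = 2^2 − 2^4 − 2^6 + 2^12 = 4020.
N = 4020/12 = 335.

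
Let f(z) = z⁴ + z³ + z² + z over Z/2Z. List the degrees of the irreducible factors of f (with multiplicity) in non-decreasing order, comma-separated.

Roots in Z/2Z: f(0) = 0 → root; f(1) = 0 → root.
Linear factors from roots: (z), (z + 1).
Complete factorization: f(z) = (z)·(z + 1)^3.
Factor degrees with multiplicity: 1 + 1 + 1 + 1 = 4.

1, 1, 1, 1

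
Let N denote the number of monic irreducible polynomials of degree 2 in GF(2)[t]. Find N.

The number of monic irreducibles of degree 2 over GF(2) is (1/2)·Σ_{d∣2} μ(2/d) 2^d.
Divisors of 2: 1, 2; μ(2/d) for each: -1, 1.
Σ = − 2^1 + 2^2 = 2.
N = 2/2 = 1.

1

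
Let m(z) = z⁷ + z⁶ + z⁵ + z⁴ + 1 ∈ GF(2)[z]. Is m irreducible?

Yes

Check for roots in GF(2): m(0) = 1; m(1) = 1.
No roots, so no linear factors.
Monic irreducibles of degree 2 over GF(2): z² + z + 1.
None of them divide m (all give nonzero remainder).
Monic irreducibles of degree 3 over GF(2): z³ + z + 1, z³ + z² + 1.
None of them divide m (all give nonzero remainder).
No irreducible factor of degree ≤ 3 exists, so m is irreducible over GF(2).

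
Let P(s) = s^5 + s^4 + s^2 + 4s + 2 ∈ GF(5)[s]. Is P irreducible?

Yes

Check for roots in GF(5): P(0) = 2; P(1) = 4; P(2) = 2; P(3) = 2; P(4) = 4.
No roots, so no linear factors.
Degree-2 irreducible divisors: test the 10 monic irreducibles of degree 2 over GF(5).
None of them divide P (all give nonzero remainder).
No irreducible factor of degree ≤ 2 exists, so P is irreducible over GF(5).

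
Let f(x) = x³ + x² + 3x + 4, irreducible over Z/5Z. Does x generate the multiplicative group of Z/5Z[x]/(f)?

No

|GF(5^3)^×| = 5^3 − 1 = 124. Prime factorization: 124 = 2^2·31.
f is primitive ⇔ x has order 124 in GF(5)[x]/(f), i.e. x^(124/q) ≠ 1 for each prime q | 124.
x^(62) mod f = 1
x^(4) mod f = 3x² + 4x + 4.
Since x^(62) = 1, the order of x divides 62 < 124; not primitive.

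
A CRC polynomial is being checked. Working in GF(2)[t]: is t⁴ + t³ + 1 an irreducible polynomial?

Yes

Write g(t) = t⁴ + t³ + 1.
Check for roots in GF(2): g(0) = 1; g(1) = 1.
No roots, so no linear factors.
Monic irreducibles of degree 2 over GF(2): t² + t + 1.
None of them divide g (all give nonzero remainder).
No irreducible factor of degree ≤ 2 exists, so g is irreducible over GF(2).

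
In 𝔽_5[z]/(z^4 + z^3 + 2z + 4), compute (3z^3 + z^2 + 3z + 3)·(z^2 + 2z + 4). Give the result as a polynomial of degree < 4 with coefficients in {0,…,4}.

Multiply in 𝔽_5[z]: (3z^3 + z^2 + 3z + 3)·(z^2 + 2z + 4) = 3z^5 + 2z^4 + 2z^3 + 3z^2 + 3z + 2.
Reduce using z^4 ≡ 4z^3 + 3z + 1 (mod z^4 + z^3 + 2z + 4).
Reduced: 3z^3 + 2z^2 + 3z + 1.

3z^3 + 2z^2 + 3z + 1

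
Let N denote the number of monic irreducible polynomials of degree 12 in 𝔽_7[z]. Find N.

1153430600

By the necklace-counting formula, N_7(12) = (1/12) Σ_{d|12} μ(12/d)·7^d.
Divisors of 12: 1, 2, 3, 4, 6, 12; μ(12/d) for each: 0, 1, 0, -1, -1, 1.
Σ = 7^2 − 7^4 − 7^6 + 7^12 = 13841167200.
N = 13841167200/12 = 1153430600.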